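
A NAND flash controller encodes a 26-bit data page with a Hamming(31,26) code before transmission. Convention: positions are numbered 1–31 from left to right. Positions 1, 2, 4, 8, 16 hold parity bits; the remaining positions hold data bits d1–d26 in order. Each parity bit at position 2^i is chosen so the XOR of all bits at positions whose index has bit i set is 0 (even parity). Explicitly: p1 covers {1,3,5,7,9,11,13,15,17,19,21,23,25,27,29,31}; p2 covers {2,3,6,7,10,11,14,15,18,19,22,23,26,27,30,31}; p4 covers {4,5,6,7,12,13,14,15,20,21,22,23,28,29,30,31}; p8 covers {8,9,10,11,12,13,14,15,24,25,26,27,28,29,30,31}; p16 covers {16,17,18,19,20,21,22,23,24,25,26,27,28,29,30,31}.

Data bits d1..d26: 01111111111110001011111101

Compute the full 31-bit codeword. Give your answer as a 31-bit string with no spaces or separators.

1101111011111110110001011111101

Place data at non-parity positions: p1 p2 0 p4 1 1 1 p8 1 1 1 1 1 1 1 p16 1 1 0 0 0 1 0 1 1 1 1 1 1 0 1
p1 (pos 1,3,5,7,9,11,13,15,17,19,21,23,25,27,29,31): XOR of data positions = 0⊕1⊕1⊕1⊕1⊕1⊕1⊕1⊕0⊕0⊕0⊕1⊕1⊕1⊕1 = 1
p2 (pos 2,3,6,7,10,11,14,15,18,19,22,23,26,27,30,31): XOR of data positions = 0⊕1⊕1⊕1⊕1⊕1⊕1⊕1⊕0⊕1⊕0⊕1⊕1⊕0⊕1 = 1
p4 (pos 4,5,6,7,12,13,14,15,20,21,22,23,28,29,30,31): XOR of data positions = 1⊕1⊕1⊕1⊕1⊕1⊕1⊕0⊕0⊕1⊕0⊕1⊕1⊕0⊕1 = 1
p8 (pos 8,9,10,11,12,13,14,15,24,25,26,27,28,29,30,31): XOR of data positions = 1⊕1⊕1⊕1⊕1⊕1⊕1⊕1⊕1⊕1⊕1⊕1⊕1⊕0⊕1 = 0
p16 (pos 16,17,18,19,20,21,22,23,24,25,26,27,28,29,30,31): XOR of data positions = 1⊕1⊕0⊕0⊕0⊕1⊕0⊕1⊕1⊕1⊕1⊕1⊕1⊕0⊕1 = 0
Codeword: 1101111011111110110001011111101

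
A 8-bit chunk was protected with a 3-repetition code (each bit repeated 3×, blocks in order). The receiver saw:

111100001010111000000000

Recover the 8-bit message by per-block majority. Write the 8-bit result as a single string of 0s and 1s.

10001000

Block 1 (111): 3 ones → 1
Block 2 (100): 1 one → 0
Block 3 (001): 1 one → 0
Block 4 (010): 1 one → 0
Block 5 (111): 3 ones → 1
Block 6 (000): 0 ones → 0
Block 7 (000): 0 ones → 0
Block 8 (000): 0 ones → 0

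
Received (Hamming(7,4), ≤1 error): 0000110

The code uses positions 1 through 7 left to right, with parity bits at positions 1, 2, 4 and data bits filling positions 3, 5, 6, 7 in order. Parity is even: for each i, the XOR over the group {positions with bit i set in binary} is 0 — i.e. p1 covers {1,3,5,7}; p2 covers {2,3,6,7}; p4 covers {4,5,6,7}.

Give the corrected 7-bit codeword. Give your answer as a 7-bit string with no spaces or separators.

0010110

s1 (pos 1,3,5,7): 0⊕0⊕1⊕0 = 1
s2 (pos 2,3,6,7): 0⊕0⊕1⊕0 = 1
s4 (pos 4,5,6,7): 0⊕1⊕1⊕0 = 0
Syndrome s4…s1 = 011 → error at position 3.
Flip position 3: 0000110 → 0010110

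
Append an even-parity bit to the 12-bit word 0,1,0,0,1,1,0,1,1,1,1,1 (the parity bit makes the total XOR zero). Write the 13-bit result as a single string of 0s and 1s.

XOR of the 12 data bits: 0⊕1⊕0⊕0⊕1⊕1⊕0⊕1⊕1⊕1⊕1⊕1 = 0
Parity bit = 0 (so all 13 bits XOR to 0).

0100110111110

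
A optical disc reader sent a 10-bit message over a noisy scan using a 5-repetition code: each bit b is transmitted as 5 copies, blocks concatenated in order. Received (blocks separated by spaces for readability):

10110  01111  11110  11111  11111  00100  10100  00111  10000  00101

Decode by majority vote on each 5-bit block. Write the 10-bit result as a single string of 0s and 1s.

Block 1 (10110): 3 ones → 1
Block 2 (01111): 4 ones → 1
Block 3 (11110): 4 ones → 1
Block 4 (11111): 5 ones → 1
Block 5 (11111): 5 ones → 1
Block 6 (00100): 1 one → 0
Block 7 (10100): 2 ones → 0
Block 8 (00111): 3 ones → 1
Block 9 (10000): 1 one → 0
Block 10 (00101): 2 ones → 0

1111100100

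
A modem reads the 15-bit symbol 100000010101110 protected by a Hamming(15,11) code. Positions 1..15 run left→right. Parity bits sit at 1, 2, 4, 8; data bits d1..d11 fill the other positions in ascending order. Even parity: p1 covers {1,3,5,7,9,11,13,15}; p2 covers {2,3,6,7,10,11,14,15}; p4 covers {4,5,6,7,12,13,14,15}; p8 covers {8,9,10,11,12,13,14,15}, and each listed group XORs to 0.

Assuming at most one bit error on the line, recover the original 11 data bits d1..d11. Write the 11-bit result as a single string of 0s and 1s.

00000100110

s1 (pos 1,3,5,7,9,11,13,15): 1⊕0⊕0⊕0⊕0⊕0⊕1⊕0 = 0
s2 (pos 2,3,6,7,10,11,14,15): 0⊕0⊕0⊕0⊕1⊕0⊕1⊕0 = 0
s4 (pos 4,5,6,7,12,13,14,15): 0⊕0⊕0⊕0⊕1⊕1⊕1⊕0 = 1
s8 (pos 8,9,10,11,12,13,14,15): 1⊕0⊕1⊕0⊕1⊕1⊕1⊕0 = 1
Syndrome s8…s1 = 1100 → error at position 12.
Flip position 12: 100000010101110 → 100000010100110
Read data bits from positions 3,5,6,7,9,10,11,12,13,14,15: 00000100110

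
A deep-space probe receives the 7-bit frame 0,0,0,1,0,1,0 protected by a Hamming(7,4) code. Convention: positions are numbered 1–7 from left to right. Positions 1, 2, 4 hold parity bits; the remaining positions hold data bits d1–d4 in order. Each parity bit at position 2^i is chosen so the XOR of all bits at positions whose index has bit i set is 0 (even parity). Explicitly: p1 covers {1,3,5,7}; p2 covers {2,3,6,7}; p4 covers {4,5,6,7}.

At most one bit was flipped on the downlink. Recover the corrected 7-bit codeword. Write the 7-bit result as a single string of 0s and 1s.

0101010

s1 (pos 1,3,5,7): 0⊕0⊕0⊕0 = 0
s2 (pos 2,3,6,7): 0⊕0⊕1⊕0 = 1
s4 (pos 4,5,6,7): 1⊕0⊕1⊕0 = 0
Syndrome s4…s1 = 010 → error at position 2.
Flip position 2: 0001010 → 0101010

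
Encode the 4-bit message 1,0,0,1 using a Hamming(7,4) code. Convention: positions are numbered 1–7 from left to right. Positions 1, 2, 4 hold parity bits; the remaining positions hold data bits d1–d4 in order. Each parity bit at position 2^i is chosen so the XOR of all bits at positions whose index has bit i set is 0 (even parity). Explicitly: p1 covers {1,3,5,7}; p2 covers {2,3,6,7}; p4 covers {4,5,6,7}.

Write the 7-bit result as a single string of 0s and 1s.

Place data at non-parity positions: p1 p2 1 p4 0 0 1
p1 (pos 1,3,5,7): XOR of data positions = 1⊕0⊕1 = 0
p2 (pos 2,3,6,7): XOR of data positions = 1⊕0⊕1 = 0
p4 (pos 4,5,6,7): XOR of data positions = 0⊕0⊕1 = 1
Codeword: 0011001

0011001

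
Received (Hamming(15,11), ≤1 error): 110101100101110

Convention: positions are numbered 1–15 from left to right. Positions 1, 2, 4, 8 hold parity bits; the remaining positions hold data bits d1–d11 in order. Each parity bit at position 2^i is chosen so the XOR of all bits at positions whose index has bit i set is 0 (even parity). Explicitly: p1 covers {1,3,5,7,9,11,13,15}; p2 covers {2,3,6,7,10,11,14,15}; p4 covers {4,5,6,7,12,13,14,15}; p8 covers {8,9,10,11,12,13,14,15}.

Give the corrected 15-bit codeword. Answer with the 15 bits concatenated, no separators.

s1 (pos 1,3,5,7,9,11,13,15): 1⊕0⊕0⊕1⊕0⊕0⊕1⊕0 = 1
s2 (pos 2,3,6,7,10,11,14,15): 1⊕0⊕1⊕1⊕1⊕0⊕1⊕0 = 1
s4 (pos 4,5,6,7,12,13,14,15): 1⊕0⊕1⊕1⊕1⊕1⊕1⊕0 = 0
s8 (pos 8,9,10,11,12,13,14,15): 0⊕0⊕1⊕0⊕1⊕1⊕1⊕0 = 0
Syndrome s8…s1 = 0011 → error at position 3.
Flip position 3: 110101100101110 → 111101100101110

111101100101110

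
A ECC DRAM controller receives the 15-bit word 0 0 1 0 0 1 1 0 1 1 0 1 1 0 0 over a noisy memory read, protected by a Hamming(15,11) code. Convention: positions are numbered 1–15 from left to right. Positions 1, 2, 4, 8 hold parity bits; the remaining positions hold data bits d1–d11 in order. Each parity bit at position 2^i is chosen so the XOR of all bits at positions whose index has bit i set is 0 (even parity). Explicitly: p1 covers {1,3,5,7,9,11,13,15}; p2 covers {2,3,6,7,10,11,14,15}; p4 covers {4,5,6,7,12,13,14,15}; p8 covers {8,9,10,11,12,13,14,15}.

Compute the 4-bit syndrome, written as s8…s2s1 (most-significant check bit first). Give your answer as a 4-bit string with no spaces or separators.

0000

s1 (pos 1,3,5,7,9,11,13,15): 0⊕1⊕0⊕1⊕1⊕0⊕1⊕0 = 0
s2 (pos 2,3,6,7,10,11,14,15): 0⊕1⊕1⊕1⊕1⊕0⊕0⊕0 = 0
s4 (pos 4,5,6,7,12,13,14,15): 0⊕0⊕1⊕1⊕1⊕1⊕0⊕0 = 0
s8 (pos 8,9,10,11,12,13,14,15): 0⊕1⊕1⊕0⊕1⊕1⊕0⊕0 = 0
Syndrome s8…s1 = 0000 → no error.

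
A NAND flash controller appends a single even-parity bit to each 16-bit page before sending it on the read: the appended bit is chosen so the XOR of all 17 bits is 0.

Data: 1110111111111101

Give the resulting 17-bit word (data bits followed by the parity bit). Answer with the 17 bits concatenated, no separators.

11101111111111010

XOR of the 16 data bits: 1⊕1⊕1⊕0⊕1⊕1⊕1⊕1⊕1⊕1⊕1⊕1⊕1⊕1⊕0⊕1 = 0
Parity bit = 0 (so all 17 bits XOR to 0).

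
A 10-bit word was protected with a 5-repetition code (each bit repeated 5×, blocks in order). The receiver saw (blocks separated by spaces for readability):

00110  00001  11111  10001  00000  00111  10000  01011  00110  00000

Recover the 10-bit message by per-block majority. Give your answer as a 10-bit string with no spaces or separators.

Block 1 (00110): 2 ones → 0
Block 2 (00001): 1 one → 0
Block 3 (11111): 5 ones → 1
Block 4 (10001): 2 ones → 0
Block 5 (00000): 0 ones → 0
Block 6 (00111): 3 ones → 1
Block 7 (10000): 1 one → 0
Block 8 (01011): 3 ones → 1
Block 9 (00110): 2 ones → 0
Block 10 (00000): 0 ones → 0

0010010100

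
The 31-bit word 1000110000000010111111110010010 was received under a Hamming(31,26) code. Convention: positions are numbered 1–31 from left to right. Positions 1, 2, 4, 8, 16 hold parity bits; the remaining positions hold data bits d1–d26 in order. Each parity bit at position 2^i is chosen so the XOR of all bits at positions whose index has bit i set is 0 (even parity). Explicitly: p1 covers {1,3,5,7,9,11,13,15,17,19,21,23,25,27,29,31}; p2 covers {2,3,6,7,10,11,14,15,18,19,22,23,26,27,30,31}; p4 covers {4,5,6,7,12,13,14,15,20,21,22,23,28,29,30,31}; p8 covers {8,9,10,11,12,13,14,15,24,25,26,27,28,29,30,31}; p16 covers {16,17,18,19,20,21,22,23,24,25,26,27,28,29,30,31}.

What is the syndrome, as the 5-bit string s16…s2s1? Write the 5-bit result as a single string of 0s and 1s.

s1 (pos 1,3,5,7,9,11,13,15,17,19,21,23,25,27,29,31): 1⊕0⊕1⊕0⊕0⊕0⊕0⊕1⊕1⊕1⊕1⊕1⊕0⊕1⊕0⊕0 = 0
s2 (pos 2,3,6,7,10,11,14,15,18,19,22,23,26,27,30,31): 0⊕0⊕1⊕0⊕0⊕0⊕0⊕1⊕1⊕1⊕1⊕1⊕0⊕1⊕1⊕0 = 0
s4 (pos 4,5,6,7,12,13,14,15,20,21,22,23,28,29,30,31): 0⊕1⊕1⊕0⊕0⊕0⊕0⊕1⊕1⊕1⊕1⊕1⊕0⊕0⊕1⊕0 = 0
s8 (pos 8,9,10,11,12,13,14,15,24,25,26,27,28,29,30,31): 0⊕0⊕0⊕0⊕0⊕0⊕0⊕1⊕1⊕0⊕0⊕1⊕0⊕0⊕1⊕0 = 0
s16 (pos 16,17,18,19,20,21,22,23,24,25,26,27,28,29,30,31): 0⊕1⊕1⊕1⊕1⊕1⊕1⊕1⊕1⊕0⊕0⊕1⊕0⊕0⊕1⊕0 = 0
Syndrome s16…s1 = 00000 → no error.

00000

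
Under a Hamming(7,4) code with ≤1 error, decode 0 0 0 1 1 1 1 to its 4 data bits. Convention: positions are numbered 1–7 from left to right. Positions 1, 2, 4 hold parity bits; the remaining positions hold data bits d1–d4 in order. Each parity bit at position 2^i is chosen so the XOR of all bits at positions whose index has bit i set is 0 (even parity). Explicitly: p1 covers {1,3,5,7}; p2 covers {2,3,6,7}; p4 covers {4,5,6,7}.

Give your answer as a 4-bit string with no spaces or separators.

s1 (pos 1,3,5,7): 0⊕0⊕1⊕1 = 0
s2 (pos 2,3,6,7): 0⊕0⊕1⊕1 = 0
s4 (pos 4,5,6,7): 1⊕1⊕1⊕1 = 0
Syndrome s4…s1 = 000 → no error.
Read data bits from positions 3,5,6,7: 0111

0111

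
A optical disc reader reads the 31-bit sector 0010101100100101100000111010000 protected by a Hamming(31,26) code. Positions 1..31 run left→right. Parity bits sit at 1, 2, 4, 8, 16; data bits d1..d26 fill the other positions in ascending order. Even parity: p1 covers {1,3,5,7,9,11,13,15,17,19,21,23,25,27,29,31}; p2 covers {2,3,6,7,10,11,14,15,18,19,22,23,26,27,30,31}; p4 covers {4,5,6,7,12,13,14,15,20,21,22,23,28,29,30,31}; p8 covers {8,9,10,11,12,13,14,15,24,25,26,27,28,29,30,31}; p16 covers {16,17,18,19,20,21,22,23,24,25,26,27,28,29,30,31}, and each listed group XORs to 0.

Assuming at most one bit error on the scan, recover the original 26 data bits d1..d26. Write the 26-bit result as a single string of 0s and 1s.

s1 (pos 1,3,5,7,9,11,13,15,17,19,21,23,25,27,29,31): 0⊕1⊕1⊕1⊕0⊕1⊕0⊕0⊕1⊕0⊕0⊕1⊕1⊕1⊕0⊕0 = 0
s2 (pos 2,3,6,7,10,11,14,15,18,19,22,23,26,27,30,31): 0⊕1⊕0⊕1⊕0⊕1⊕1⊕0⊕0⊕0⊕0⊕1⊕0⊕1⊕0⊕0 = 0
s4 (pos 4,5,6,7,12,13,14,15,20,21,22,23,28,29,30,31): 0⊕1⊕0⊕1⊕0⊕0⊕1⊕0⊕0⊕0⊕0⊕1⊕0⊕0⊕0⊕0 = 0
s8 (pos 8,9,10,11,12,13,14,15,24,25,26,27,28,29,30,31): 1⊕0⊕0⊕1⊕0⊕0⊕1⊕0⊕1⊕1⊕0⊕1⊕0⊕0⊕0⊕0 = 0
s16 (pos 16,17,18,19,20,21,22,23,24,25,26,27,28,29,30,31): 1⊕1⊕0⊕0⊕0⊕0⊕0⊕1⊕1⊕1⊕0⊕1⊕0⊕0⊕0⊕0 = 0
Syndrome s16…s1 = 00000 → no error.
Read data bits from positions 3,5,6,7,9,10,11,12,13,14,15,17,18,19,20,21,22,23,24,25,26,27,28,29,30,31: 11010010010100000111010000

11010010010100000111010000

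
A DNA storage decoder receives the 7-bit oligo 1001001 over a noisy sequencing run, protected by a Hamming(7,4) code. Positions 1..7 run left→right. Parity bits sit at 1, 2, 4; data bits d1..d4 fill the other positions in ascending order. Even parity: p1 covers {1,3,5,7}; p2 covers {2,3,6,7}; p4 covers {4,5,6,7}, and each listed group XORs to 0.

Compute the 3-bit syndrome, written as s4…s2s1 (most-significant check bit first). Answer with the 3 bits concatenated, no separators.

s1 (pos 1,3,5,7): 1⊕0⊕0⊕1 = 0
s2 (pos 2,3,6,7): 0⊕0⊕0⊕1 = 1
s4 (pos 4,5,6,7): 1⊕0⊕0⊕1 = 0
Syndrome s4…s1 = 010 → error at position 2.

010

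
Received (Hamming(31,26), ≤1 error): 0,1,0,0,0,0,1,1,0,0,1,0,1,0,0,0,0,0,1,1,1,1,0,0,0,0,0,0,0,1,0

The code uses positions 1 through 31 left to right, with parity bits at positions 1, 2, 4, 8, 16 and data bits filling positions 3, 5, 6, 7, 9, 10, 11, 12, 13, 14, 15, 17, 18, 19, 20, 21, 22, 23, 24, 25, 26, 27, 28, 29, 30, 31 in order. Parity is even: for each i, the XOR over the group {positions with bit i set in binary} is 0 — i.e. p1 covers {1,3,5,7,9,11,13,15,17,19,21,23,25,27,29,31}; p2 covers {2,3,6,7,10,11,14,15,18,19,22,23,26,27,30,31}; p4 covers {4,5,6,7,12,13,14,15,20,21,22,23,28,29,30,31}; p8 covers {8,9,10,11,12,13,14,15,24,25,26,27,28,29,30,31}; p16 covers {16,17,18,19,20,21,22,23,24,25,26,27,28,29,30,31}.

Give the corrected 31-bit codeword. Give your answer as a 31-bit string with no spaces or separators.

s1 (pos 1,3,5,7,9,11,13,15,17,19,21,23,25,27,29,31): 0⊕0⊕0⊕1⊕0⊕1⊕1⊕0⊕0⊕1⊕1⊕0⊕0⊕0⊕0⊕0 = 1
s2 (pos 2,3,6,7,10,11,14,15,18,19,22,23,26,27,30,31): 1⊕0⊕0⊕1⊕0⊕1⊕0⊕0⊕0⊕1⊕1⊕0⊕0⊕0⊕1⊕0 = 0
s4 (pos 4,5,6,7,12,13,14,15,20,21,22,23,28,29,30,31): 0⊕0⊕0⊕1⊕0⊕1⊕0⊕0⊕1⊕1⊕1⊕0⊕0⊕0⊕1⊕0 = 0
s8 (pos 8,9,10,11,12,13,14,15,24,25,26,27,28,29,30,31): 1⊕0⊕0⊕1⊕0⊕1⊕0⊕0⊕0⊕0⊕0⊕0⊕0⊕0⊕1⊕0 = 0
s16 (pos 16,17,18,19,20,21,22,23,24,25,26,27,28,29,30,31): 0⊕0⊕0⊕1⊕1⊕1⊕1⊕0⊕0⊕0⊕0⊕0⊕0⊕0⊕1⊕0 = 1
Syndrome s16…s1 = 10001 → error at position 17.
Flip position 17: 0100001100101000001111000000010 → 0100001100101000101111000000010

0100001100101000101111000000010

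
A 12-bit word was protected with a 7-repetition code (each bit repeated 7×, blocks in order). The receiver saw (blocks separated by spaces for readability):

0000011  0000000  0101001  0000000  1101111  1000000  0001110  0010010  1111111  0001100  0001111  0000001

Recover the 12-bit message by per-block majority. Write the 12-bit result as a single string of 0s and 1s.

000010001010

Block 1 (0000011): 2 ones → 0
Block 2 (0000000): 0 ones → 0
Block 3 (0101001): 3 ones → 0
Block 4 (0000000): 0 ones → 0
Block 5 (1101111): 6 ones → 1
Block 6 (1000000): 1 one → 0
Block 7 (0001110): 3 ones → 0
Block 8 (0010010): 2 ones → 0
Block 9 (1111111): 7 ones → 1
Block 10 (0001100): 2 ones → 0
Block 11 (0001111): 4 ones → 1
Block 12 (0000001): 1 one → 0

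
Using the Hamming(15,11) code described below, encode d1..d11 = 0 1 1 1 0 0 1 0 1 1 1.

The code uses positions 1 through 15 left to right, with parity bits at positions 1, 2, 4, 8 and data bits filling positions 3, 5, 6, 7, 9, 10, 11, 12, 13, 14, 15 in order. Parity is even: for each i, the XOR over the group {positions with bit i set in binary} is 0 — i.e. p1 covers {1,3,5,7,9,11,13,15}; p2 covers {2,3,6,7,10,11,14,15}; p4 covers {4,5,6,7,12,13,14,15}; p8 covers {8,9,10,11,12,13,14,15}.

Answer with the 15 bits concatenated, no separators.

Place data at non-parity positions: p1 p2 0 p4 1 1 1 p8 0 0 1 0 1 1 1
p1 (pos 1,3,5,7,9,11,13,15): XOR of data positions = 0⊕1⊕1⊕0⊕1⊕1⊕1 = 1
p2 (pos 2,3,6,7,10,11,14,15): XOR of data positions = 0⊕1⊕1⊕0⊕1⊕1⊕1 = 1
p4 (pos 4,5,6,7,12,13,14,15): XOR of data positions = 1⊕1⊕1⊕0⊕1⊕1⊕1 = 0
p8 (pos 8,9,10,11,12,13,14,15): XOR of data positions = 0⊕0⊕1⊕0⊕1⊕1⊕1 = 0
Codeword: 110011100010111

110011100010111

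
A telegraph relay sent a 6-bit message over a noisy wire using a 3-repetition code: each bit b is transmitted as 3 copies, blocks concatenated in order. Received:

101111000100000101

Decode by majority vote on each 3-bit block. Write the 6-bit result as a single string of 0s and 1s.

110001

Block 1 (101): 2 ones → 1
Block 2 (111): 3 ones → 1
Block 3 (000): 0 ones → 0
Block 4 (100): 1 one → 0
Block 5 (000): 0 ones → 0
Block 6 (101): 2 ones → 1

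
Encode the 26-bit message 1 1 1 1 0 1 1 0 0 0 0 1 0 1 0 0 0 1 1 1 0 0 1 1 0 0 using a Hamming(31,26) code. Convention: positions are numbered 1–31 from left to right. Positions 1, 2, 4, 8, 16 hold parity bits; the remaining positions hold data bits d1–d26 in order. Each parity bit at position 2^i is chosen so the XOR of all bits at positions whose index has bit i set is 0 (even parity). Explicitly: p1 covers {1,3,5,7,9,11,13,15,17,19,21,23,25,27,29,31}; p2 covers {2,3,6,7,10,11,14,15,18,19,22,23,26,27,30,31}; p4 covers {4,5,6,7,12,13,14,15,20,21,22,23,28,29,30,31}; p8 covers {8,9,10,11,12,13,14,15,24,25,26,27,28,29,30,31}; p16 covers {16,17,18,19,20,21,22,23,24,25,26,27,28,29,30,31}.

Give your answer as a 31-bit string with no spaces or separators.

1110111001100001101000111001100

Place data at non-parity positions: p1 p2 1 p4 1 1 1 p8 0 1 1 0 0 0 0 p16 1 0 1 0 0 0 1 1 1 0 0 1 1 0 0
p1 (pos 1,3,5,7,9,11,13,15,17,19,21,23,25,27,29,31): XOR of data positions = 1⊕1⊕1⊕0⊕1⊕0⊕0⊕1⊕1⊕0⊕1⊕1⊕0⊕1⊕0 = 1
p2 (pos 2,3,6,7,10,11,14,15,18,19,22,23,26,27,30,31): XOR of data positions = 1⊕1⊕1⊕1⊕1⊕0⊕0⊕0⊕1⊕0⊕1⊕0⊕0⊕0⊕0 = 1
p4 (pos 4,5,6,7,12,13,14,15,20,21,22,23,28,29,30,31): XOR of data positions = 1⊕1⊕1⊕0⊕0⊕0⊕0⊕0⊕0⊕0⊕1⊕1⊕1⊕0⊕0 = 0
p8 (pos 8,9,10,11,12,13,14,15,24,25,26,27,28,29,30,31): XOR of data positions = 0⊕1⊕1⊕0⊕0⊕0⊕0⊕1⊕1⊕0⊕0⊕1⊕1⊕0⊕0 = 0
p16 (pos 16,17,18,19,20,21,22,23,24,25,26,27,28,29,30,31): XOR of data positions = 1⊕0⊕1⊕0⊕0⊕0⊕1⊕1⊕1⊕0⊕0⊕1⊕1⊕0⊕0 = 1
Codeword: 1110111001100001101000111001100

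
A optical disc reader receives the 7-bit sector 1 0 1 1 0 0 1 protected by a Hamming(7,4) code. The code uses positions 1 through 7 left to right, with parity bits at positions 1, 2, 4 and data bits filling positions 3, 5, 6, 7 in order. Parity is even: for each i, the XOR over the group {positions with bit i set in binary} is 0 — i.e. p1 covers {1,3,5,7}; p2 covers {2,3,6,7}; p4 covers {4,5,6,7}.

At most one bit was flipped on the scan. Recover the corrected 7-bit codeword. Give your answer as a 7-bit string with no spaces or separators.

s1 (pos 1,3,5,7): 1⊕1⊕0⊕1 = 1
s2 (pos 2,3,6,7): 0⊕1⊕0⊕1 = 0
s4 (pos 4,5,6,7): 1⊕0⊕0⊕1 = 0
Syndrome s4…s1 = 001 → error at position 1.
Flip position 1: 1011001 → 0011001

0011001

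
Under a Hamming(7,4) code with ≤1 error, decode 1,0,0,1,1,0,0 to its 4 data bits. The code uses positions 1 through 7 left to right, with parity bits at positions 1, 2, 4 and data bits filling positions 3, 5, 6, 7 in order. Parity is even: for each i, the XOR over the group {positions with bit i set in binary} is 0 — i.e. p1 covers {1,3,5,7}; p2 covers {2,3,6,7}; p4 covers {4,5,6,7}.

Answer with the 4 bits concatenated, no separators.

s1 (pos 1,3,5,7): 1⊕0⊕1⊕0 = 0
s2 (pos 2,3,6,7): 0⊕0⊕0⊕0 = 0
s4 (pos 4,5,6,7): 1⊕1⊕0⊕0 = 0
Syndrome s4…s1 = 000 → no error.
Read data bits from positions 3,5,6,7: 0100

0100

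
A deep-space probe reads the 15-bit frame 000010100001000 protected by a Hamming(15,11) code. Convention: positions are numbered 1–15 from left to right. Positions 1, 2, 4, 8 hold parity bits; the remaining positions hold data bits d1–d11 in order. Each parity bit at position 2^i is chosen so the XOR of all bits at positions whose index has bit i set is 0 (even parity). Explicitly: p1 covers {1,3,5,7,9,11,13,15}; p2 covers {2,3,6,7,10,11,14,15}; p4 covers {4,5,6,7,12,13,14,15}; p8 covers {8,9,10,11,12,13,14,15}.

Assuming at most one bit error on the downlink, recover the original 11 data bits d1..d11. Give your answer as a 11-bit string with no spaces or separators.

01010001010

s1 (pos 1,3,5,7,9,11,13,15): 0⊕0⊕1⊕1⊕0⊕0⊕0⊕0 = 0
s2 (pos 2,3,6,7,10,11,14,15): 0⊕0⊕0⊕1⊕0⊕0⊕0⊕0 = 1
s4 (pos 4,5,6,7,12,13,14,15): 0⊕1⊕0⊕1⊕1⊕0⊕0⊕0 = 1
s8 (pos 8,9,10,11,12,13,14,15): 0⊕0⊕0⊕0⊕1⊕0⊕0⊕0 = 1
Syndrome s8…s1 = 1110 → error at position 14.
Flip position 14: 000010100001000 → 000010100001010
Read data bits from positions 3,5,6,7,9,10,11,12,13,14,15: 01010001010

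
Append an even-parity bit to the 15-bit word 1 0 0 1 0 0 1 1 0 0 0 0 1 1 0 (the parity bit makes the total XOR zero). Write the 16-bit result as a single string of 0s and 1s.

1001001100001100

XOR of the 15 data bits: 1⊕0⊕0⊕1⊕0⊕0⊕1⊕1⊕0⊕0⊕0⊕0⊕1⊕1⊕0 = 0
Parity bit = 0 (so all 16 bits XOR to 0).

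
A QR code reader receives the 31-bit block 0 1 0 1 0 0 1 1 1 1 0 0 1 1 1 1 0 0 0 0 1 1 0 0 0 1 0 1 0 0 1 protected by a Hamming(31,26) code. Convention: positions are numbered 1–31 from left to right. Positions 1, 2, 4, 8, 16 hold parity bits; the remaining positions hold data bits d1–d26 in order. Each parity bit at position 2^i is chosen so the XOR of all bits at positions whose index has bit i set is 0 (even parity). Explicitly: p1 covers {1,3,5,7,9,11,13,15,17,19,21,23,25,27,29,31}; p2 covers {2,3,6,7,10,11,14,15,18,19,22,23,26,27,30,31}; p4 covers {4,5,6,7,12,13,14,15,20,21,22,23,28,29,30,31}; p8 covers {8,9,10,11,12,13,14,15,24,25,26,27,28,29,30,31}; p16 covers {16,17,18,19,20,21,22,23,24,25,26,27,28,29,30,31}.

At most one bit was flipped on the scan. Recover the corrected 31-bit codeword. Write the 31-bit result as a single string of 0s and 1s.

0101001111011111000011000101001

s1 (pos 1,3,5,7,9,11,13,15,17,19,21,23,25,27,29,31): 0⊕0⊕0⊕1⊕1⊕0⊕1⊕1⊕0⊕0⊕1⊕0⊕0⊕0⊕0⊕1 = 0
s2 (pos 2,3,6,7,10,11,14,15,18,19,22,23,26,27,30,31): 1⊕0⊕0⊕1⊕1⊕0⊕1⊕1⊕0⊕0⊕1⊕0⊕1⊕0⊕0⊕1 = 0
s4 (pos 4,5,6,7,12,13,14,15,20,21,22,23,28,29,30,31): 1⊕0⊕0⊕1⊕0⊕1⊕1⊕1⊕0⊕1⊕1⊕0⊕1⊕0⊕0⊕1 = 1
s8 (pos 8,9,10,11,12,13,14,15,24,25,26,27,28,29,30,31): 1⊕1⊕1⊕0⊕0⊕1⊕1⊕1⊕0⊕0⊕1⊕0⊕1⊕0⊕0⊕1 = 1
s16 (pos 16,17,18,19,20,21,22,23,24,25,26,27,28,29,30,31): 1⊕0⊕0⊕0⊕0⊕1⊕1⊕0⊕0⊕0⊕1⊕0⊕1⊕0⊕0⊕1 = 0
Syndrome s16…s1 = 01100 → error at position 12.
Flip position 12: 0101001111001111000011000101001 → 0101001111011111000011000101001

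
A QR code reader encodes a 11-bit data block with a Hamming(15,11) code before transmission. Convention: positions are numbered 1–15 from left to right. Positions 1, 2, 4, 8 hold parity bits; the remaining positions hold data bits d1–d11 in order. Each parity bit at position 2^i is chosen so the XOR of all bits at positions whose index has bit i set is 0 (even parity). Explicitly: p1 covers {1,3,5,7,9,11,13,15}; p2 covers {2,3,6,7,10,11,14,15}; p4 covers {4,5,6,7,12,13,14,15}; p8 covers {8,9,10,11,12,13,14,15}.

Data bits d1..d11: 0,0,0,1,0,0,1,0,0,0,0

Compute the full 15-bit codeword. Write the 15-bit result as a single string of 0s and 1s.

000100110010000

Place data at non-parity positions: p1 p2 0 p4 0 0 1 p8 0 0 1 0 0 0 0
p1 (pos 1,3,5,7,9,11,13,15): XOR of data positions = 0⊕0⊕1⊕0⊕1⊕0⊕0 = 0
p2 (pos 2,3,6,7,10,11,14,15): XOR of data positions = 0⊕0⊕1⊕0⊕1⊕0⊕0 = 0
p4 (pos 4,5,6,7,12,13,14,15): XOR of data positions = 0⊕0⊕1⊕0⊕0⊕0⊕0 = 1
p8 (pos 8,9,10,11,12,13,14,15): XOR of data positions = 0⊕0⊕1⊕0⊕0⊕0⊕0 = 1
Codeword: 000100110010000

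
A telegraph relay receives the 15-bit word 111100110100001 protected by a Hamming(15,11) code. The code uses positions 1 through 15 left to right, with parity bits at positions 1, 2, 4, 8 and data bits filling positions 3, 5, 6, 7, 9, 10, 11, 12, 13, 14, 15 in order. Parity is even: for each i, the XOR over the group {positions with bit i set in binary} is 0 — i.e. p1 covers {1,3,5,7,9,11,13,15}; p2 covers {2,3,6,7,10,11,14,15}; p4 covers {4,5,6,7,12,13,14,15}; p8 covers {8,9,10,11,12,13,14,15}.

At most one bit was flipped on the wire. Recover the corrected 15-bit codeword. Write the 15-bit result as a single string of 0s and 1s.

s1 (pos 1,3,5,7,9,11,13,15): 1⊕1⊕0⊕1⊕0⊕0⊕0⊕1 = 0
s2 (pos 2,3,6,7,10,11,14,15): 1⊕1⊕0⊕1⊕1⊕0⊕0⊕1 = 1
s4 (pos 4,5,6,7,12,13,14,15): 1⊕0⊕0⊕1⊕0⊕0⊕0⊕1 = 1
s8 (pos 8,9,10,11,12,13,14,15): 1⊕0⊕1⊕0⊕0⊕0⊕0⊕1 = 1
Syndrome s8…s1 = 1110 → error at position 14.
Flip position 14: 111100110100001 → 111100110100011

111100110100011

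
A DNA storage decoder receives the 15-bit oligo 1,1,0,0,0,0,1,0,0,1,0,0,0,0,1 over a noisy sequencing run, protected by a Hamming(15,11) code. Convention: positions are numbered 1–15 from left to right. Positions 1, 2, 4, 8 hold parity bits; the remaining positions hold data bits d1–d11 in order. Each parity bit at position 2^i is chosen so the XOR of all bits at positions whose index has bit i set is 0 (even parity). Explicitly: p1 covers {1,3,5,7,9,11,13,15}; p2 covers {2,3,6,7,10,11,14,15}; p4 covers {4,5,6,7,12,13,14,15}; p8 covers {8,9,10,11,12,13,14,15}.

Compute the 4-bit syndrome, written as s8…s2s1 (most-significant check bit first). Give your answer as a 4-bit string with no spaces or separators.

s1 (pos 1,3,5,7,9,11,13,15): 1⊕0⊕0⊕1⊕0⊕0⊕0⊕1 = 1
s2 (pos 2,3,6,7,10,11,14,15): 1⊕0⊕0⊕1⊕1⊕0⊕0⊕1 = 0
s4 (pos 4,5,6,7,12,13,14,15): 0⊕0⊕0⊕1⊕0⊕0⊕0⊕1 = 0
s8 (pos 8,9,10,11,12,13,14,15): 0⊕0⊕1⊕0⊕0⊕0⊕0⊕1 = 0
Syndrome s8…s1 = 0001 → error at position 1.

0001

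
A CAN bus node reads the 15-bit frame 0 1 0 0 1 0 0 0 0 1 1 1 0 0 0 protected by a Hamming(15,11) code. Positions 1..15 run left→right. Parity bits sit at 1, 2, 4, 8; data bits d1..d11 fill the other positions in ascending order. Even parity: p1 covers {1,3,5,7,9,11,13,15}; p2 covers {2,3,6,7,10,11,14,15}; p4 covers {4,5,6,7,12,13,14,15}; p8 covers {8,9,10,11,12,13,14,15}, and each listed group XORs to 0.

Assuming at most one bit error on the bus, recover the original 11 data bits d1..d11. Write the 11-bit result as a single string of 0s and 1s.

01000011000

s1 (pos 1,3,5,7,9,11,13,15): 0⊕0⊕1⊕0⊕0⊕1⊕0⊕0 = 0
s2 (pos 2,3,6,7,10,11,14,15): 1⊕0⊕0⊕0⊕1⊕1⊕0⊕0 = 1
s4 (pos 4,5,6,7,12,13,14,15): 0⊕1⊕0⊕0⊕1⊕0⊕0⊕0 = 0
s8 (pos 8,9,10,11,12,13,14,15): 0⊕0⊕1⊕1⊕1⊕0⊕0⊕0 = 1
Syndrome s8…s1 = 1010 → error at position 10.
Flip position 10: 010010000111000 → 010010000011000
Read data bits from positions 3,5,6,7,9,10,11,12,13,14,15: 01000011000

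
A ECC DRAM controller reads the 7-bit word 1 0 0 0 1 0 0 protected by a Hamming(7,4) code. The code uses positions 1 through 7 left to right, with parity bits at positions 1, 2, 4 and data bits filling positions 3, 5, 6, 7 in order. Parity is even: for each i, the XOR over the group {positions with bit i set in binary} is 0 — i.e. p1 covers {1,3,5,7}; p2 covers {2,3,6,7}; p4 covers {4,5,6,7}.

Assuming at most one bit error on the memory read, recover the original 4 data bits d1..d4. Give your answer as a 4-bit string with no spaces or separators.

s1 (pos 1,3,5,7): 1⊕0⊕1⊕0 = 0
s2 (pos 2,3,6,7): 0⊕0⊕0⊕0 = 0
s4 (pos 4,5,6,7): 0⊕1⊕0⊕0 = 1
Syndrome s4…s1 = 100 → error at position 4.
Flip position 4: 1000100 → 1001100
Read data bits from positions 3,5,6,7: 0100

0100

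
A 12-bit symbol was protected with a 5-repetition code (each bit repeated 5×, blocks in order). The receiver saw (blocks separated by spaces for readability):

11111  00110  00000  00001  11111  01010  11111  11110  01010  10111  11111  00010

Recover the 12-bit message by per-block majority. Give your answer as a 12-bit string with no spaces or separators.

Block 1 (11111): 5 ones → 1
Block 2 (00110): 2 ones → 0
Block 3 (00000): 0 ones → 0
Block 4 (00001): 1 one → 0
Block 5 (11111): 5 ones → 1
Block 6 (01010): 2 ones → 0
Block 7 (11111): 5 ones → 1
Block 8 (11110): 4 ones → 1
Block 9 (01010): 2 ones → 0
Block 10 (10111): 4 ones → 1
Block 11 (11111): 5 ones → 1
Block 12 (00010): 1 one → 0

100010110110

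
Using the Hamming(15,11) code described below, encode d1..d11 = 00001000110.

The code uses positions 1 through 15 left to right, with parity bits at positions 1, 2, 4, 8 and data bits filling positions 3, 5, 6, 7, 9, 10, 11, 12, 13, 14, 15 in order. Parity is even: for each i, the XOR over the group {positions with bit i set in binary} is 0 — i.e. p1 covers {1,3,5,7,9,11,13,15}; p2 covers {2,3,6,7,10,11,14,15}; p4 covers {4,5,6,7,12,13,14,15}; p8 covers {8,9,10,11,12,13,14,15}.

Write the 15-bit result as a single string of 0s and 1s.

Place data at non-parity positions: p1 p2 0 p4 0 0 0 p8 1 0 0 0 1 1 0
p1 (pos 1,3,5,7,9,11,13,15): XOR of data positions = 0⊕0⊕0⊕1⊕0⊕1⊕0 = 0
p2 (pos 2,3,6,7,10,11,14,15): XOR of data positions = 0⊕0⊕0⊕0⊕0⊕1⊕0 = 1
p4 (pos 4,5,6,7,12,13,14,15): XOR of data positions = 0⊕0⊕0⊕0⊕1⊕1⊕0 = 0
p8 (pos 8,9,10,11,12,13,14,15): XOR of data positions = 1⊕0⊕0⊕0⊕1⊕1⊕0 = 1
Codeword: 010000011000110

010000011000110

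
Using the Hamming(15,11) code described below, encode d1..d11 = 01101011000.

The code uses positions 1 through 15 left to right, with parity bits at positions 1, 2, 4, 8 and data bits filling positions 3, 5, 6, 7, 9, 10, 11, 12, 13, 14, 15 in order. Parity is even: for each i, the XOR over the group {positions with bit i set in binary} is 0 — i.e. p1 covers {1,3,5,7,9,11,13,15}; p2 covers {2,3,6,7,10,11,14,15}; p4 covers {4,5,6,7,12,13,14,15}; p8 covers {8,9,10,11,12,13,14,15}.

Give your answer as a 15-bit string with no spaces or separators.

Place data at non-parity positions: p1 p2 0 p4 1 1 0 p8 1 0 1 1 0 0 0
p1 (pos 1,3,5,7,9,11,13,15): XOR of data positions = 0⊕1⊕0⊕1⊕1⊕0⊕0 = 1
p2 (pos 2,3,6,7,10,11,14,15): XOR of data positions = 0⊕1⊕0⊕0⊕1⊕0⊕0 = 0
p4 (pos 4,5,6,7,12,13,14,15): XOR of data positions = 1⊕1⊕0⊕1⊕0⊕0⊕0 = 1
p8 (pos 8,9,10,11,12,13,14,15): XOR of data positions = 1⊕0⊕1⊕1⊕0⊕0⊕0 = 1
Codeword: 100111011011000

100111011011000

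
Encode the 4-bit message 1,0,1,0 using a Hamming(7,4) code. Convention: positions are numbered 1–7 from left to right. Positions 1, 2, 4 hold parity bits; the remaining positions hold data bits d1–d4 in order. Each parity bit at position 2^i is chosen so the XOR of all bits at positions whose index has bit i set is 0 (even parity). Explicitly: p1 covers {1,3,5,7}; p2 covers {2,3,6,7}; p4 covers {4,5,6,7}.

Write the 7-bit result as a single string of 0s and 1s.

Place data at non-parity positions: p1 p2 1 p4 0 1 0
p1 (pos 1,3,5,7): XOR of data positions = 1⊕0⊕0 = 1
p2 (pos 2,3,6,7): XOR of data positions = 1⊕1⊕0 = 0
p4 (pos 4,5,6,7): XOR of data positions = 0⊕1⊕0 = 1
Codeword: 1011010

1011010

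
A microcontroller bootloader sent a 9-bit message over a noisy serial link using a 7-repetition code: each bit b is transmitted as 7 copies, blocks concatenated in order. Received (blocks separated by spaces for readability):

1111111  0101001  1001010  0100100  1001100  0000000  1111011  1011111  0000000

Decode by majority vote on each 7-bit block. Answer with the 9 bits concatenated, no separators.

Block 1 (1111111): 7 ones → 1
Block 2 (0101001): 3 ones → 0
Block 3 (1001010): 3 ones → 0
Block 4 (0100100): 2 ones → 0
Block 5 (1001100): 3 ones → 0
Block 6 (0000000): 0 ones → 0
Block 7 (1111011): 6 ones → 1
Block 8 (1011111): 6 ones → 1
Block 9 (0000000): 0 ones → 0

100000110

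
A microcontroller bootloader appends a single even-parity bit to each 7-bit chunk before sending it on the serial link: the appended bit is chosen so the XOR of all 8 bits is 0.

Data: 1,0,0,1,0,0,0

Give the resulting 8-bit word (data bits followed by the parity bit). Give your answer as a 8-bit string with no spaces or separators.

10010000

XOR of the 7 data bits: 1⊕0⊕0⊕1⊕0⊕0⊕0 = 0
Parity bit = 0 (so all 8 bits XOR to 0).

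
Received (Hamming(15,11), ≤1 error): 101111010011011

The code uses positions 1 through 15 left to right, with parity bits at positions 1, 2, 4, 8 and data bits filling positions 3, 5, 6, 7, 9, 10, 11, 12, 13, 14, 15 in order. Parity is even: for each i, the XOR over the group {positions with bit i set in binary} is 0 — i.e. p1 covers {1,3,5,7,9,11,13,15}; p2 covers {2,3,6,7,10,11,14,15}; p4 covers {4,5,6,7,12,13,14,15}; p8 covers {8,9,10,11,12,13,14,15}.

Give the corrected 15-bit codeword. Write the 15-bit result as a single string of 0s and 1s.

101111010001011

s1 (pos 1,3,5,7,9,11,13,15): 1⊕1⊕1⊕0⊕0⊕1⊕0⊕1 = 1
s2 (pos 2,3,6,7,10,11,14,15): 0⊕1⊕1⊕0⊕0⊕1⊕1⊕1 = 1
s4 (pos 4,5,6,7,12,13,14,15): 1⊕1⊕1⊕0⊕1⊕0⊕1⊕1 = 0
s8 (pos 8,9,10,11,12,13,14,15): 1⊕0⊕0⊕1⊕1⊕0⊕1⊕1 = 1
Syndrome s8…s1 = 1011 → error at position 11.
Flip position 11: 101111010011011 → 101111010001011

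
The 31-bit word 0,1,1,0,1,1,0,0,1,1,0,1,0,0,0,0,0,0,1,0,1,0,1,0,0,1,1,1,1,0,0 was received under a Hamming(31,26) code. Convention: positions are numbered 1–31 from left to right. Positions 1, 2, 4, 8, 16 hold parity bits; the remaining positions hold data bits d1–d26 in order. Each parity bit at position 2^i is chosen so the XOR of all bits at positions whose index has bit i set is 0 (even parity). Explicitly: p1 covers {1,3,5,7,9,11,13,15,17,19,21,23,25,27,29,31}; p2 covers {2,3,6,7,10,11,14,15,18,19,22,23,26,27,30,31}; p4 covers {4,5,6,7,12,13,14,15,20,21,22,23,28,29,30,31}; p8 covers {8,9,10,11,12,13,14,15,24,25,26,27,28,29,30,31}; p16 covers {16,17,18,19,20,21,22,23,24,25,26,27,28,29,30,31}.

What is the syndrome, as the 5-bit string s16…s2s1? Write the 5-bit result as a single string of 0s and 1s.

11100

s1 (pos 1,3,5,7,9,11,13,15,17,19,21,23,25,27,29,31): 0⊕1⊕1⊕0⊕1⊕0⊕0⊕0⊕0⊕1⊕1⊕1⊕0⊕1⊕1⊕0 = 0
s2 (pos 2,3,6,7,10,11,14,15,18,19,22,23,26,27,30,31): 1⊕1⊕1⊕0⊕1⊕0⊕0⊕0⊕0⊕1⊕0⊕1⊕1⊕1⊕0⊕0 = 0
s4 (pos 4,5,6,7,12,13,14,15,20,21,22,23,28,29,30,31): 0⊕1⊕1⊕0⊕1⊕0⊕0⊕0⊕0⊕1⊕0⊕1⊕1⊕1⊕0⊕0 = 1
s8 (pos 8,9,10,11,12,13,14,15,24,25,26,27,28,29,30,31): 0⊕1⊕1⊕0⊕1⊕0⊕0⊕0⊕0⊕0⊕1⊕1⊕1⊕1⊕0⊕0 = 1
s16 (pos 16,17,18,19,20,21,22,23,24,25,26,27,28,29,30,31): 0⊕0⊕0⊕1⊕0⊕1⊕0⊕1⊕0⊕0⊕1⊕1⊕1⊕1⊕0⊕0 = 1
Syndrome s16…s1 = 11100 → error at position 28.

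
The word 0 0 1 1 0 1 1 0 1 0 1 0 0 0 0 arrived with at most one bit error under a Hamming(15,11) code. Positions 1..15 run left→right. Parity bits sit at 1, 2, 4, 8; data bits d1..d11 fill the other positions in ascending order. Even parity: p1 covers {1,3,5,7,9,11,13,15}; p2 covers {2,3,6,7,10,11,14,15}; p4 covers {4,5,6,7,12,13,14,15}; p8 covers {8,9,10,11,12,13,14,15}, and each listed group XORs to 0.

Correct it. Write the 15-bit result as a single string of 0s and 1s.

s1 (pos 1,3,5,7,9,11,13,15): 0⊕1⊕0⊕1⊕1⊕1⊕0⊕0 = 0
s2 (pos 2,3,6,7,10,11,14,15): 0⊕1⊕1⊕1⊕0⊕1⊕0⊕0 = 0
s4 (pos 4,5,6,7,12,13,14,15): 1⊕0⊕1⊕1⊕0⊕0⊕0⊕0 = 1
s8 (pos 8,9,10,11,12,13,14,15): 0⊕1⊕0⊕1⊕0⊕0⊕0⊕0 = 0
Syndrome s8…s1 = 0100 → error at position 4.
Flip position 4: 001101101010000 → 001001101010000

001001101010000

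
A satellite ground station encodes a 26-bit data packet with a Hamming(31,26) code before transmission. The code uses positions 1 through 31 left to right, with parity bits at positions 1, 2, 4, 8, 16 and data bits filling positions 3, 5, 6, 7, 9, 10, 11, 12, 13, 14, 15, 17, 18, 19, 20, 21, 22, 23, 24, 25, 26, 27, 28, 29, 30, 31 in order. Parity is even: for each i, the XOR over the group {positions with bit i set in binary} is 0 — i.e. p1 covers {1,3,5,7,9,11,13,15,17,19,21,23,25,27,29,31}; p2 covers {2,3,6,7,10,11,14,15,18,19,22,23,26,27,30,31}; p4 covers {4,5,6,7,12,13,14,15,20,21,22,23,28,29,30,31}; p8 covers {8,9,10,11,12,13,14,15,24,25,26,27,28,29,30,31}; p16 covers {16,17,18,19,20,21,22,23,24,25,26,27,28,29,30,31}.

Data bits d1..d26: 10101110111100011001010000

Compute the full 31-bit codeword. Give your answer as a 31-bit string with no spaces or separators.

Place data at non-parity positions: p1 p2 1 p4 0 1 0 p8 1 1 1 0 1 1 1 p16 1 0 0 0 1 1 0 0 1 0 1 0 0 0 0
p1 (pos 1,3,5,7,9,11,13,15,17,19,21,23,25,27,29,31): XOR of data positions = 1⊕0⊕0⊕1⊕1⊕1⊕1⊕1⊕0⊕1⊕0⊕1⊕1⊕0⊕0 = 1
p2 (pos 2,3,6,7,10,11,14,15,18,19,22,23,26,27,30,31): XOR of data positions = 1⊕1⊕0⊕1⊕1⊕1⊕1⊕0⊕0⊕1⊕0⊕0⊕1⊕0⊕0 = 0
p4 (pos 4,5,6,7,12,13,14,15,20,21,22,23,28,29,30,31): XOR of data positions = 0⊕1⊕0⊕0⊕1⊕1⊕1⊕0⊕1⊕1⊕0⊕0⊕0⊕0⊕0 = 0
p8 (pos 8,9,10,11,12,13,14,15,24,25,26,27,28,29,30,31): XOR of data positions = 1⊕1⊕1⊕0⊕1⊕1⊕1⊕0⊕1⊕0⊕1⊕0⊕0⊕0⊕0 = 0
p16 (pos 16,17,18,19,20,21,22,23,24,25,26,27,28,29,30,31): XOR of data positions = 1⊕0⊕0⊕0⊕1⊕1⊕0⊕0⊕1⊕0⊕1⊕0⊕0⊕0⊕0 = 1
Codeword: 1010010011101111100011001010000

1010010011101111100011001010000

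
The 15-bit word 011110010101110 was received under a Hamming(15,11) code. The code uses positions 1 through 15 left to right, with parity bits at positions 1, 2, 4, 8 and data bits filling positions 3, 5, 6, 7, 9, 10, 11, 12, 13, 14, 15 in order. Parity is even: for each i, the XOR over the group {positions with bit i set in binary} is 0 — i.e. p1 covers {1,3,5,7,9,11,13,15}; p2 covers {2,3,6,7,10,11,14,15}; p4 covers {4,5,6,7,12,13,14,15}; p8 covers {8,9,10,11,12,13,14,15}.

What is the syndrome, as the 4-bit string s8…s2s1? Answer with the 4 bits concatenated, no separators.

s1 (pos 1,3,5,7,9,11,13,15): 0⊕1⊕1⊕0⊕0⊕0⊕1⊕0 = 1
s2 (pos 2,3,6,7,10,11,14,15): 1⊕1⊕0⊕0⊕1⊕0⊕1⊕0 = 0
s4 (pos 4,5,6,7,12,13,14,15): 1⊕1⊕0⊕0⊕1⊕1⊕1⊕0 = 1
s8 (pos 8,9,10,11,12,13,14,15): 1⊕0⊕1⊕0⊕1⊕1⊕1⊕0 = 1
Syndrome s8…s1 = 1101 → error at position 13.

1101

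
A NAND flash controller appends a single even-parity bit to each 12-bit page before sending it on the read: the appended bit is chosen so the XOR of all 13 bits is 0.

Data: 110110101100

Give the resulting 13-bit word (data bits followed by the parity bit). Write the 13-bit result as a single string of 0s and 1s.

1101101011001

XOR of the 12 data bits: 1⊕1⊕0⊕1⊕1⊕0⊕1⊕0⊕1⊕1⊕0⊕0 = 1
Parity bit = 1 (so all 13 bits XOR to 0).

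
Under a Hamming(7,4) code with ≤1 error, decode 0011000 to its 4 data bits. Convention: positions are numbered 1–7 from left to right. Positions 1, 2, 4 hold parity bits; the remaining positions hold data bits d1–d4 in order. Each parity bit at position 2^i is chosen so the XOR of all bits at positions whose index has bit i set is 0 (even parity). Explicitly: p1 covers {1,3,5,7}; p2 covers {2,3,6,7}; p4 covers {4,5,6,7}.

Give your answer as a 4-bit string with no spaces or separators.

1001

s1 (pos 1,3,5,7): 0⊕1⊕0⊕0 = 1
s2 (pos 2,3,6,7): 0⊕1⊕0⊕0 = 1
s4 (pos 4,5,6,7): 1⊕0⊕0⊕0 = 1
Syndrome s4…s1 = 111 → error at position 7.
Flip position 7: 0011000 → 0011001
Read data bits from positions 3,5,6,7: 1001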